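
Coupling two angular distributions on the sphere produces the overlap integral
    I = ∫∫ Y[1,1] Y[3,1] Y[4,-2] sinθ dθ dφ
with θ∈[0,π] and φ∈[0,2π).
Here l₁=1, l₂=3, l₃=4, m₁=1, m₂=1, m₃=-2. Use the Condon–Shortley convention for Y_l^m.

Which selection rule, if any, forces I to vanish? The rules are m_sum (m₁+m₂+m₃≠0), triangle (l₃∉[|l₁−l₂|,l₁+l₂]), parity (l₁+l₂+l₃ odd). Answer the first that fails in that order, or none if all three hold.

none

Σmᵢ = 0  ✓
l₃∈[|l₁−l₂|,l₁+l₂]=[2,4], have l₃=4  ✓
Σlᵢ = 8 ⇒ even  ✓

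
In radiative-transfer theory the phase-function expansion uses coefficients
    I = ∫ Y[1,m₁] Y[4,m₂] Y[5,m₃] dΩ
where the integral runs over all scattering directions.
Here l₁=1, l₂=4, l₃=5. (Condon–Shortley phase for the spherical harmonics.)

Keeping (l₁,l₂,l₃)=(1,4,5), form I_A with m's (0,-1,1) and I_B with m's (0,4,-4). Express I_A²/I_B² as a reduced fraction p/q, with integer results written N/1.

8/3

Same 1,4,5: normalisation and zero-m 3j drop out of the ratio.
A: Δ: 0! 2! 8! / 11! → 1/495; sum: t=0:+1/720 = 1/720; 3j²(1 4 5; 0 -1 1) = Δ·Π!·Σ² = 8/165  (sign +1)
B: Δ: 0! 2! 8! / 11! → 1/495; sum: t=0:+1/40320 = 1/40320; 3j²(1 4 5; 0 4 -4) = Δ·Π!·Σ² = 1/55  (sign -1)
I_A²/I_B² = (8/165)/(1/55) = 8/3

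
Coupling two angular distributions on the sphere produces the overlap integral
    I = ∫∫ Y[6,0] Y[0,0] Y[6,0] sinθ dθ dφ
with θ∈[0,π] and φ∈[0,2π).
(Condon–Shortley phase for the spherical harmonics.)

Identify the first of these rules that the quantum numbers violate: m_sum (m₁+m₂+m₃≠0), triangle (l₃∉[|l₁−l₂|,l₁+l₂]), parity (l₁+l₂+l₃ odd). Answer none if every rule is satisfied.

m₁+m₂+m₃ = 0 + 0 + 0 = 0  ✓
triangle: |6−0|=6 ≤ l₃=6 ≤ 6+0=6  ✓
parity: l₁+l₂+l₃ = 12 is even  ✓

none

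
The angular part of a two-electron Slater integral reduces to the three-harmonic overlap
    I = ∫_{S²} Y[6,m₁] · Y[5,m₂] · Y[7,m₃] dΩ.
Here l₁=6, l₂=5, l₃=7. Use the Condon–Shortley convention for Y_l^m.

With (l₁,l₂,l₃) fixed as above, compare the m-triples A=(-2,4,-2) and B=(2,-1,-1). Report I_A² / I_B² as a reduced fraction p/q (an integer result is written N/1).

134456/134689

Same 6,5,7: normalisation and zero-m 3j drop out of the ratio.
A: Δ: 4! 8! 6! / 19! → 1/174594420; sum: t=3:−1/3110400 t=4:+1/1658880 = 7/24883200; 3j²(6 5 7; -2 4 -2) = Δ·Π!·Σ² = 4802/692835  (sign -1)
B: Δ: 4! 8! 6! / 19! → 1/174594420; sum: t=0:+1/663552 t=1:−1/155520 t=2:+1/276480 t=3:−1/3628800 t=4:+1/696729600 = -367/232243200; 3j²(6 5 7; 2 -1 -1) = Δ·Π!·Σ² = 134689/19399380  (sign -1)
I_A²/I_B² = (4802/692835)/(134689/19399380) = 134456/134689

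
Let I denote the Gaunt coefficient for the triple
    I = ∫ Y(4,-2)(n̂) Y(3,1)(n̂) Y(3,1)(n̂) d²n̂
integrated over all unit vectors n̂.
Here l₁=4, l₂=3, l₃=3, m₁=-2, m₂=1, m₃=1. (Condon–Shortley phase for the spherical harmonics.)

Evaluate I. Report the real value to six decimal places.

0.162193

Checks pass: Σm=0; 10 even; l₃=3∈[1,7].
(2·4+1)(2·3+1)(2·3+1) = 441
Δ: 4! 4! 2! / 11! → 1/34650
sum: t=1:−1/72 t=2:+1/16 t=3:−1/72 = 5/144
3j²(4 3 3; 0 0 0) = Δ·Π!·Σ² = 2/77  (sign -1)
sum: t=2:+1/192 t=3:−1/36 t=4:+1/192 = -5/288
3j²(4 3 3; -2 1 1) = Δ·Π!·Σ² = 20/693  (sign -1)
combine: 4πI² = 441·2/77·20/693 = 40/121
take √, sign +1: I = 0.16219310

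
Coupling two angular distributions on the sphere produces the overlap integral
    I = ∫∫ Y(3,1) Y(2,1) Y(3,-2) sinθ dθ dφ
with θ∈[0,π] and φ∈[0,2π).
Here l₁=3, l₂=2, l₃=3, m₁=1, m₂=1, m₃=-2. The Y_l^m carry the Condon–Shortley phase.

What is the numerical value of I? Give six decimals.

0.162868

Rules hold: Σm=0, L=8 even, 1≤3≤5.
N = 7·5·7 = 245
Δ = 2!·4!·2!/9! = 1/3780
Racah Σ t=0..2: t=0:+1/24 t=1:−1/4 t=2:+1/24 = -1/6
⇒ 3j(3 2 3; 0 0 0)² = 4/105, sgn +1
Racah Σ t=1..2: t=1:−1/12 t=2:+1/48 = -1/16
⇒ 3j(3 2 3; 1 1 -2)² = 1/28, sgn +1
4πI² = N·(3j₀)²·(3jₘ)² = 1/3
I = +1·√(0.333333/4π) = 0.16286750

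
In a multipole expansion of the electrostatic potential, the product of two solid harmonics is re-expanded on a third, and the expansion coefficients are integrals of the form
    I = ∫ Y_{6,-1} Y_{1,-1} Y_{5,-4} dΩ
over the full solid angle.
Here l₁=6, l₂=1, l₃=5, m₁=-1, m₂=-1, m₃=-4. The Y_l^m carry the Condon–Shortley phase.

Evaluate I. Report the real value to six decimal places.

0.000000

m-sum = -1 − 1 − 4 = -6 ≠ 0 ⇒ I = 0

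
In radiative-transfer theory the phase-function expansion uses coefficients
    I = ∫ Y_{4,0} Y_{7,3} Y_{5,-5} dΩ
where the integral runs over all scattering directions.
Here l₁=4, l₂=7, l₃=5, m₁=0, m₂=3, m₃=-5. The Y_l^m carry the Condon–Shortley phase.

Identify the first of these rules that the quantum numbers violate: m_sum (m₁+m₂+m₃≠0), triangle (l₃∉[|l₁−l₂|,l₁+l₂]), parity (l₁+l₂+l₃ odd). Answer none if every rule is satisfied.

m_sum

Σmᵢ = -2  ✗
l₃∈[|l₁−l₂|,l₁+l₂]=[3,11], have l₃=5
Σlᵢ = 16 ⇒ even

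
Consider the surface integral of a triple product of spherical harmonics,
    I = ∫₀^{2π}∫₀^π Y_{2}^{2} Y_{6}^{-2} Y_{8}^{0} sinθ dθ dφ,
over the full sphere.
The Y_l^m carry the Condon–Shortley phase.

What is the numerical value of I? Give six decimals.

Checks pass: Σm=0; 16 even; l₃=8∈[4,8].
(2·2+1)(2·6+1)(2·8+1) = 1105
Δ: 0! 4! 12! / 17! → 1/30940
sum: t=0:+1/2073600 = 1/2073600
3j²(2 6 8; 0 0 0) = Δ·Π!·Σ² = 28/1105  (sign +1)
sum: t=0:+1/23224320 = 1/23224320
3j²(2 6 8; 2 -2 0) = Δ·Π!·Σ² = 1/442  (sign +1)
combine: 4πI² = 1105·28/1105·1/442 = 14/221
take √, sign +1: I = 0.07100075

0.071001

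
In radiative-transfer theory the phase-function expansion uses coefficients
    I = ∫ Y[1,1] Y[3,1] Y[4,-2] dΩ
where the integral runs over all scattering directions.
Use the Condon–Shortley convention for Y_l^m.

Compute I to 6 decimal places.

0.238414

m-sum 0 ✓  L=8 even ✓  2≤4≤4 ✓
Π(2lᵢ+1) = 3×7×9 = 189
triangle coeff Δ(1,3,4) = 1/252
Σ_t [0,0]: t=0:+1/36 = 1/36
(3j)²=4/63 [(1 3 4; 0 0 0)], sign=+1
Σ_t [0,0]: t=0:+1/96 = 1/96
(3j)²=5/84 [(1 3 4; 1 1 -2)], sign=+1
⇒ 4πI² = 5/7
I = (+1)√(5/7/(4π)) = 0.23841361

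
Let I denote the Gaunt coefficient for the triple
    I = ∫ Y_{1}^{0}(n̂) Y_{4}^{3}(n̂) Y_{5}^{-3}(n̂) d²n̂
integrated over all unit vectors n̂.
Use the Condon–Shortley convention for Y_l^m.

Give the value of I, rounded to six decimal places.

-0.196426

m-sum 0 ✓  L=10 even ✓  3≤5≤5 ✓
Π(2lᵢ+1) = 3×9×11 = 297
triangle coeff Δ(1,4,5) = 1/495
Σ_t [0,0]: t=0:+1/576 = 1/576
(3j)²=5/99 [(1 4 5; 0 0 0)], sign=-1
Σ_t [0,0]: t=0:+1/5040 = 1/5040
(3j)²=16/495 [(1 4 5; 0 3 -3)], sign=+1
⇒ 4πI² = 16/33
I = (-1)√(16/33/(4π)) = -0.19642560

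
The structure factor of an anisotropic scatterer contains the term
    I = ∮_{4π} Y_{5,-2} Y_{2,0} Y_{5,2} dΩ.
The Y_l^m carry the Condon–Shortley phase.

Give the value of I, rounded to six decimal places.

m-sum 0 ✓  L=12 even ✓  3≤5≤7 ✓
Π(2lᵢ+1) = 11×5×11 = 605
triangle coeff Δ(5,2,5) = 1/38610
Σ_t [0,2]: t=0:+1/2880 t=1:−1/576 t=2:+1/2880 = -1/960
(3j)²=10/429 [(5 2 5; 0 0 0)], sign=+1
Σ_t [0,2]: t=0:+1/20160 t=1:−1/1440 t=2:+1/2880 = -1/3360
(3j)²=6/715 [(5 2 5; -2 0 2)], sign=+1
⇒ 4πI² = 20/169
I = (+1)√(20/169/(4π)) = 0.09704356

0.097044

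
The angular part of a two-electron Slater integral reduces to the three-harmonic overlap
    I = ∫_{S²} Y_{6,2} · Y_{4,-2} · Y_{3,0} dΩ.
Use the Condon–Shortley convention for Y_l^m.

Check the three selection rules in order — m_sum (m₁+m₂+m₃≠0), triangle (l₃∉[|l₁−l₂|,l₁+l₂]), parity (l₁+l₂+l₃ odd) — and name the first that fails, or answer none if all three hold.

Σmᵢ = 0  ✓
l₃∈[|l₁−l₂|,l₁+l₂]=[2,10], have l₃=3  ✓
Σlᵢ = 13 ⇒ odd  ✗

parity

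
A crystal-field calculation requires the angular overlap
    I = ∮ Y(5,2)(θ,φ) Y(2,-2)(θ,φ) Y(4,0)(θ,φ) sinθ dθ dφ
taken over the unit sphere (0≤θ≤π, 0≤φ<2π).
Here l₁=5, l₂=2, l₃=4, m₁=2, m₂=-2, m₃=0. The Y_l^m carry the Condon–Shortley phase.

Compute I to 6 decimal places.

0.000000

l₁+l₂+l₃=11 is odd: 3j(l;000)=0 ⇒ I=0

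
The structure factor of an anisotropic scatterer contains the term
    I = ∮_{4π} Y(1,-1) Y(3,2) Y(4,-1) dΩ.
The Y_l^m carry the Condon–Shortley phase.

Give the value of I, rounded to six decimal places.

-0.106622

Rules hold: Σm=0, L=8 even, 2≤4≤4.
N = 3·7·9 = 189
Δ = 0!·2!·6!/9! = 1/252
Racah Σ t=0..0: t=0:+1/36 = 1/36
⇒ 3j(1 3 4; 0 0 0)² = 4/63, sgn +1
Racah Σ t=0..0: t=0:+1/240 = 1/240
⇒ 3j(1 3 4; -1 2 -1)² = 1/84, sgn -1
4πI² = N·(3j₀)²·(3jₘ)² = 1/7
I = -1·√(0.142857/4π) = -0.10662181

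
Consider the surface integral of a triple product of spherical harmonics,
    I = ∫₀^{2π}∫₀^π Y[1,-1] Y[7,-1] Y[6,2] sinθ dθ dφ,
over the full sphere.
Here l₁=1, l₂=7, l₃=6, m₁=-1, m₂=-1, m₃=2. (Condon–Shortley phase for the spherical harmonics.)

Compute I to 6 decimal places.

Rules hold: Σm=0, L=14 even, 6≤6≤8.
N = 3·15·13 = 585
Δ = 2!·0!·12!/15! = 1/1365
Racah Σ t=1..1: t=1:−1/518400 = -1/518400
⇒ 3j(1 7 6; 0 0 0)² = 7/195, sgn -1
Racah Σ t=2..2: t=2:+1/1935360 = 1/1935360
⇒ 3j(1 7 6; -1 -1 2)² = 1/91, sgn +1
4πI² = N·(3j₀)²·(3jₘ)² = 3/13
I = -1·√(0.230769/4π) = -0.13551395

-0.135514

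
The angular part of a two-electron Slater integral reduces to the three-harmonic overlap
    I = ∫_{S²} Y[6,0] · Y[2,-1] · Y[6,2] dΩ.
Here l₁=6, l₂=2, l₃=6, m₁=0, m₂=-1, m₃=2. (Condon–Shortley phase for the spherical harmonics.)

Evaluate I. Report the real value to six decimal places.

Σmᵢ = 1 ≠ 0, so the φ-integral vanishes; I = 0

0.000000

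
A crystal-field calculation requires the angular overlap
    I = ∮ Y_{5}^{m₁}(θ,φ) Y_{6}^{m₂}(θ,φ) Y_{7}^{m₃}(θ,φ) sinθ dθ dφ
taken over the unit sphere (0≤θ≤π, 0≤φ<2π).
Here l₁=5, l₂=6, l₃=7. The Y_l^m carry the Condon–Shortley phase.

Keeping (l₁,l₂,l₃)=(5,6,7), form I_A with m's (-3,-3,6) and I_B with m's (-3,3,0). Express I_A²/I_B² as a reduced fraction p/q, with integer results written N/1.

l's match ⇒ only the (l;m) 3-j factors differ between A and B.
A: triangle coeff Δ(5,6,7) = 1/174594420; Σ_t [2,3]: t=2:+1/14515200 t=3:−1/29030400 = 1/29030400; (3j)²=12/1615 [(5 6 7; -3 -3 6)], sign=-1
B: triangle coeff Δ(5,6,7) = 1/174594420; Σ_t [2,4]: t=2:+1/14515200 t=3:−1/1036800 t=4:+1/829440 = 1/3225600; (3j)²=567/230945 [(5 6 7; -3 3 0)], sign=-1
I_A²/I_B² = (12/1615)/(567/230945) = 572/189

572/189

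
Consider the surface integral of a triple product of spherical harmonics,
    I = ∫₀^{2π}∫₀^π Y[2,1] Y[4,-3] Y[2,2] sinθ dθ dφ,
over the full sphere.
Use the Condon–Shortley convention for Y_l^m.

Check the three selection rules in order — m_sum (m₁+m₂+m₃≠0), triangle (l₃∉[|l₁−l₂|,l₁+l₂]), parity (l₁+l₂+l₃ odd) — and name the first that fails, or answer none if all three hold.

none

Σmᵢ = 0  ✓
l₃∈[|l₁−l₂|,l₁+l₂]=[2,6], have l₃=2  ✓
Σlᵢ = 8 ⇒ even  ✓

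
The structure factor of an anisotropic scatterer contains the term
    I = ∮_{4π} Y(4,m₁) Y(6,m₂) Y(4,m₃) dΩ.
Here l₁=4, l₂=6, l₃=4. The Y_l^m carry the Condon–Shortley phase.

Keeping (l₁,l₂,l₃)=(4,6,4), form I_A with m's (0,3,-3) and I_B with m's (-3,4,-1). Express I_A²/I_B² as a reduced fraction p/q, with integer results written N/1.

50/3

Shared (l₁,l₂,l₃)=(4,6,4): N and (l;000)² cancel in I_A²/I_B².
A: Δ = 6!·2!·6!/15! = 1/1261260; Racah Σ t=3..4: t=3:−1/25920 t=4:+1/11520 = 1/20736; ⇒ 3j(4 6 4; 0 3 -3)² = 5/429, sgn -1
B: Δ = 6!·2!·6!/15! = 1/1261260; Racah Σ t=5..6: t=5:−1/28800 t=6:+1/34560 = -1/172800; ⇒ 3j(4 6 4; -3 4 -1)² = 1/1430, sgn +1
I_A²/I_B² = (5/429)/(1/1430) = 50/3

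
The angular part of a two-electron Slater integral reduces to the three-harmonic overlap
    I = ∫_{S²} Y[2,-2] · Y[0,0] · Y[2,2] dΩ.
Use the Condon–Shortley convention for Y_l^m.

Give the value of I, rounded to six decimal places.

0.282095

Rules hold: Σm=0, L=4 even, 2≤2≤2.
N = 5·1·5 = 25
Δ = 0!·4!·0!/5! = 1/5
Racah Σ t=0..0: t=0:+1/4 = 1/4
⇒ 3j(2 0 2; 0 0 0)² = 1/5, sgn +1
Racah Σ t=0..0: t=0:+1/24 = 1/24
⇒ 3j(2 0 2; -2 0 2)² = 1/5, sgn +1
4πI² = N·(3j₀)²·(3jₘ)² = 1/1
I = +1·√(1/4π) = 0.28209479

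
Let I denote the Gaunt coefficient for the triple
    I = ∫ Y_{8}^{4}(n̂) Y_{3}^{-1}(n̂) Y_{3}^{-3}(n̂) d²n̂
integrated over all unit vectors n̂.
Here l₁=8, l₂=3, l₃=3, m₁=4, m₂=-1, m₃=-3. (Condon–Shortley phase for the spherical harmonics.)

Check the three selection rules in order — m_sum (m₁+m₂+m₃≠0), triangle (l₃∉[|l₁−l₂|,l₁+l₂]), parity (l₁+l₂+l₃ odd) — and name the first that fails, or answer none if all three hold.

triangle

azimuthal sum: 4 − 1 − 3 = 0  ✓
5 ≤ 3 ≤ 11 (triangle on l)  ✗
L = 8 + 3 + 3 = 14 (even)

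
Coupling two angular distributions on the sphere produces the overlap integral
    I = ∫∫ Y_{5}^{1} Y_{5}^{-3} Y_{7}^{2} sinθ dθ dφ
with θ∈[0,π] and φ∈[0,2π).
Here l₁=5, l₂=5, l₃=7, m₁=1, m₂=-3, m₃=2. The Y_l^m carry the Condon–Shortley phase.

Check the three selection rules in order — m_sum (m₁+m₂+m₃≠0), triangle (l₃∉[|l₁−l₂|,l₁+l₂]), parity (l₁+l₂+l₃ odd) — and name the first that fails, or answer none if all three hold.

m₁+m₂+m₃ = 1 − 3 + 2 = 0  ✓
triangle: |5−5|=0 ≤ l₃=7 ≤ 5+5=10  ✓
parity: l₁+l₂+l₃ = 17 is odd  ✗

parity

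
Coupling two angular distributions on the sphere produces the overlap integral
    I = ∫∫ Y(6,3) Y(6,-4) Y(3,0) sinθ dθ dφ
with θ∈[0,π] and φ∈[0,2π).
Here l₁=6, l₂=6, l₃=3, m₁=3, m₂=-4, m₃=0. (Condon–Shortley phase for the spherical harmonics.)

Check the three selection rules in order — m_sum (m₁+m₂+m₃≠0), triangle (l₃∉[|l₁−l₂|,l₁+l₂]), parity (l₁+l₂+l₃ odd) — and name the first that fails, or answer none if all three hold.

m_sum

Σmᵢ = -1  ✗
l₃∈[|l₁−l₂|,l₁+l₂]=[0,12], have l₃=3
Σlᵢ = 15 ⇒ odd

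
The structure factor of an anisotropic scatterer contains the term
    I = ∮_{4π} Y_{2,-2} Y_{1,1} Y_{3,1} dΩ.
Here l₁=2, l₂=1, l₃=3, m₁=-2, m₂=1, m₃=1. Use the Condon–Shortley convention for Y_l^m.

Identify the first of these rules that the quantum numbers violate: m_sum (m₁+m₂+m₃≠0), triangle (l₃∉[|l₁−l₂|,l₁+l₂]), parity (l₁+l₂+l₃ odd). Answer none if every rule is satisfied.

none

Σmᵢ = 0  ✓
l₃∈[|l₁−l₂|,l₁+l₂]=[1,3], have l₃=3  ✓
Σlᵢ = 6 ⇒ even  ✓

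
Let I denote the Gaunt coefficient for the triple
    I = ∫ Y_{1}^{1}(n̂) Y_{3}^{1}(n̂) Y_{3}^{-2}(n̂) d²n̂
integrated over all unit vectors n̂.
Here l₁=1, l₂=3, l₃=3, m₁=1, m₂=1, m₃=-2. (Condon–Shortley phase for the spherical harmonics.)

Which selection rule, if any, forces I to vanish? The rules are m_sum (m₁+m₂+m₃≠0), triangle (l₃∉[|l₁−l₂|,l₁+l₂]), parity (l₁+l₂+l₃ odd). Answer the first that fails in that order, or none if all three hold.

parity

m₁+m₂+m₃ = 1 + 1 − 2 = 0  ✓
triangle: |1−3|=2 ≤ l₃=3 ≤ 1+3=4  ✓
parity: l₁+l₂+l₃ = 7 is odd  ✗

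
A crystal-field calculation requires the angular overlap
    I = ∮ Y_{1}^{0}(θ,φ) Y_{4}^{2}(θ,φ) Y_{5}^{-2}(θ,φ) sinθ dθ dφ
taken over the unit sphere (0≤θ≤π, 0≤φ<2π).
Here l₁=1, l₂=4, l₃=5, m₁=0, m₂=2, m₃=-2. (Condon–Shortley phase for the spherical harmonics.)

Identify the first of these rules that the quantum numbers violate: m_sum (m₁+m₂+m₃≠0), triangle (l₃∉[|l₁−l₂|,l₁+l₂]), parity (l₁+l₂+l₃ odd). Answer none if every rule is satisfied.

none

Σmᵢ = 0  ✓
l₃∈[|l₁−l₂|,l₁+l₂]=[3,5], have l₃=5  ✓
Σlᵢ = 10 ⇒ even  ✓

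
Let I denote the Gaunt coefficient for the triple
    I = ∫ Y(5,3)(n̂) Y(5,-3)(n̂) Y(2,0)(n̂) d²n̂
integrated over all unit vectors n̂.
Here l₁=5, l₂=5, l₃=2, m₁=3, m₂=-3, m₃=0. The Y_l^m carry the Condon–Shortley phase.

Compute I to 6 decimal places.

Checks pass: Σm=0; 12 even; l₃=2∈[0,10].
(2·5+1)(2·5+1)(2·2+1) = 605
Δ: 8! 2! 2! / 13! → 1/38610
sum: t=3:−1/2880 t=4:+1/576 t=5:−1/2880 = 1/960
3j²(5 5 2; 0 0 0) = Δ·Π!·Σ² = 10/429  (sign +1)
sum: t=0:+1/161280 t=1:−1/5040 t=2:+1/5760 = -1/53760
3j²(5 5 2; 3 -3 0) = Δ·Π!·Σ² = 1/4290  (sign -1)
combine: 4πI² = 605·10/429·1/4290 = 5/1521
take √, sign -1: I = -0.01617393

-0.016174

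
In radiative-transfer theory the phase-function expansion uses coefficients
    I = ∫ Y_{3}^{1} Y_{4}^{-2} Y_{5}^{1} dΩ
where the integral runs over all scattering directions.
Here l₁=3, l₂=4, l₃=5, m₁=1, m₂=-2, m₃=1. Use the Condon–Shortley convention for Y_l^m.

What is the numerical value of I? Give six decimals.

0.106335

m-sum 0 ✓  L=12 even ✓  1≤5≤7 ✓
Π(2lᵢ+1) = 7×9×11 = 693
triangle coeff Δ(3,4,5) = 1/180180
Σ_t [0,2]: t=0:+1/576 t=1:−1/144 t=2:+1/576 = -1/288
(3j)²=20/1001 [(3 4 5; 0 0 0)], sign=+1
Σ_t [0,2]: t=0:+1/384 t=1:−1/720 t=2:+1/34560 = 43/34560
(3j)²=1849/180180 [(3 4 5; 1 -2 1)], sign=+1
⇒ 4πI² = 1849/13013
I = (+1)√(1849/13013/(4π)) = 0.10633465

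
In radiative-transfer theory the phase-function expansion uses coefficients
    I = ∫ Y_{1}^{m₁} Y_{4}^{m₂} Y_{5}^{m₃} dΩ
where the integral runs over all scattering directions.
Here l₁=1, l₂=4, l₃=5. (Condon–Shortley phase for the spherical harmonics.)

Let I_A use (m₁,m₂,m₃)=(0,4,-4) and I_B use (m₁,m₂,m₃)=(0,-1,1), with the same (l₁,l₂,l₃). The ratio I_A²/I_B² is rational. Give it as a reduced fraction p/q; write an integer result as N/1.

3/8

l's match ⇒ only the (l;m) 3-j factors differ between A and B.
A: triangle coeff Δ(1,4,5) = 1/495; Σ_t [0,0]: t=0:+1/40320 = 1/40320; (3j)²=1/55 [(1 4 5; 0 4 -4)], sign=-1
B: triangle coeff Δ(1,4,5) = 1/495; Σ_t [0,0]: t=0:+1/720 = 1/720; (3j)²=8/165 [(1 4 5; 0 -1 1)], sign=+1
I_A²/I_B² = (1/55)/(8/165) = 3/8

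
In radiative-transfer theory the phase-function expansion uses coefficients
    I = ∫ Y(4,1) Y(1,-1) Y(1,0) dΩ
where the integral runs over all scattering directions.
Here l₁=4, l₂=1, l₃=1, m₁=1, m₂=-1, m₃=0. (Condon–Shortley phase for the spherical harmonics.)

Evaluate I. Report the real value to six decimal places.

l₃=1 ∉ [3,5] — triangle fails ⇒ I = 0

0.000000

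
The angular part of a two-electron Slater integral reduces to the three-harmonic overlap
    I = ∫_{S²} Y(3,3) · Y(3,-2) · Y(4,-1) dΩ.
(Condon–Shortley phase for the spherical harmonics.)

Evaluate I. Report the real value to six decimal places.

0.140463

m-sum 0 ✓  L=10 even ✓  0≤4≤6 ✓
Π(2lᵢ+1) = 7×7×9 = 441
triangle coeff Δ(3,3,4) = 1/34650
Σ_t [0,2]: t=0:+1/72 t=1:−1/16 t=2:+1/72 = -5/144
(3j)²=2/77 [(3 3 4; 0 0 0)], sign=-1
Σ_t [0,0]: t=0:+1/288 = 1/288
(3j)²=5/231 [(3 3 4; 3 -2 -1)], sign=-1
⇒ 4πI² = 30/121
I = (+1)√(30/121/(4π)) = 0.14046335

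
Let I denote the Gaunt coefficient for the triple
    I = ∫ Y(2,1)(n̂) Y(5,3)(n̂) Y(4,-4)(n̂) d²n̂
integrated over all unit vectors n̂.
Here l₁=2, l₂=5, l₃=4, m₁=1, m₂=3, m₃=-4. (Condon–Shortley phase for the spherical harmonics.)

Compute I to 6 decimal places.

0.000000

l₁+l₂+l₃=11 is odd: 3j(l;000)=0 ⇒ I=0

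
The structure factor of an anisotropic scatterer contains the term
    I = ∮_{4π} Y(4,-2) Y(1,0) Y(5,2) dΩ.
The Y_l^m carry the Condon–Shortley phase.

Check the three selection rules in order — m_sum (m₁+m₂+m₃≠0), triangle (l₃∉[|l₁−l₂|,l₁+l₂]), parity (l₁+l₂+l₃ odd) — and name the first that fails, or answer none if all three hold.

azimuthal sum: -2 + 0 + 2 = 0  ✓
3 ≤ 5 ≤ 5 (triangle on l)  ✓
L = 4 + 1 + 5 = 10 (even)  ✓

none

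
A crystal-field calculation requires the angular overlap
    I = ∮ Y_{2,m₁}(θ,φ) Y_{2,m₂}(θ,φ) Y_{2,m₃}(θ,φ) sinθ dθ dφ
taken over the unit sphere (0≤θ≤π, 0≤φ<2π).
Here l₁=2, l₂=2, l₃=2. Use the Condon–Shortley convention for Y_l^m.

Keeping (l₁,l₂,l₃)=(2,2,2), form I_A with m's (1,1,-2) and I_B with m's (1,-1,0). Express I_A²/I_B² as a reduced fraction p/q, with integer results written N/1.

Same 2,2,2: normalisation and zero-m 3j drop out of the ratio.
A: Δ: 2! 2! 2! / 7! → 1/630; sum: t=1:−1/4 = -1/4; 3j²(2 2 2; 1 1 -2) = Δ·Π!·Σ² = 3/35  (sign -1)
B: Δ: 2! 2! 2! / 7! → 1/630; sum: t=0:+1/2 t=1:−1/4 = 1/4; 3j²(2 2 2; 1 -1 0) = Δ·Π!·Σ² = 1/70  (sign +1)
I_A²/I_B² = (3/35)/(1/70) = 6/1

6/1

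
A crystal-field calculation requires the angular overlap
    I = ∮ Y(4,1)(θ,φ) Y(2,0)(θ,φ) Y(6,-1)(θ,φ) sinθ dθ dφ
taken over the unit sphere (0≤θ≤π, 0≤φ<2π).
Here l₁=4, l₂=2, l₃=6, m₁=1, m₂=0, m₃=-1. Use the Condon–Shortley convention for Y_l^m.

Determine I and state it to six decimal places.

-0.230476

Checks pass: Σm=0; 12 even; l₃=6∈[2,6].
(2·4+1)(2·2+1)(2·6+1) = 585
Δ: 0! 8! 4! / 13! → 1/6435
sum: t=0:+1/2304 = 1/2304
3j²(4 2 6; 0 0 0) = Δ·Π!·Σ² = 5/143  (sign +1)
sum: t=0:+1/2880 = 1/2880
3j²(4 2 6; 1 0 -1) = Δ·Π!·Σ² = 14/429  (sign -1)
combine: 4πI² = 585·5/143·14/429 = 1050/1573
take √, sign -1: I = -0.23047581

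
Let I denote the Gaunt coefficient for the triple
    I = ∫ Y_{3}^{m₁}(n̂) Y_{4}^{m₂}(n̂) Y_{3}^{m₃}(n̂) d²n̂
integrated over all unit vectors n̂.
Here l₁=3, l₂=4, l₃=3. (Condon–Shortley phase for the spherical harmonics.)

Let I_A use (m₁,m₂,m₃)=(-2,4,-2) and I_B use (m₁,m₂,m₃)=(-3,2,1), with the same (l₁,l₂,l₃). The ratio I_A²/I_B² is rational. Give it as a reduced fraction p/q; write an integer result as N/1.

35/27

Same 3,4,3: normalisation and zero-m 3j drop out of the ratio.
A: Δ: 4! 2! 4! / 11! → 1/34650; sum: t=4:+1/576 = 1/576; 3j²(3 4 3; -2 4 -2) = Δ·Π!·Σ² = 5/99  (sign -1)
B: Δ: 4! 2! 4! / 11! → 1/34650; sum: t=4:+1/192 = 1/192; 3j²(3 4 3; -3 2 1) = Δ·Π!·Σ² = 3/77  (sign +1)
I_A²/I_B² = (5/99)/(3/77) = 35/27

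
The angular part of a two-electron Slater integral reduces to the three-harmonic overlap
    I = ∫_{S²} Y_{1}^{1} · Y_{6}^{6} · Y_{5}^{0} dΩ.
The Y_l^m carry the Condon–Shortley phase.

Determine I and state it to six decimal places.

Σmᵢ = 7 ≠ 0, so the φ-integral vanishes; I = 0

0.000000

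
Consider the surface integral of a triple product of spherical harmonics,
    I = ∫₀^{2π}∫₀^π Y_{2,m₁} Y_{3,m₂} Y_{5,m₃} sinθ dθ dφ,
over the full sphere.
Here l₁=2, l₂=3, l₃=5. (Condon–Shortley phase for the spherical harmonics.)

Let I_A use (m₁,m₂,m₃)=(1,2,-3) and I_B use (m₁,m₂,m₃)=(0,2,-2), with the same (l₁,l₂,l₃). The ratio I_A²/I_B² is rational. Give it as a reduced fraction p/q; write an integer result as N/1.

Shared (l₁,l₂,l₃)=(2,3,5): N and (l;000)² cancel in I_A²/I_B².
A: Δ = 0!·4!·6!/11! = 1/2310; Racah Σ t=0..0: t=0:+1/720 = 1/720; ⇒ 3j(2 3 5; 1 2 -3)² = 8/165, sgn +1
B: Δ = 0!·4!·6!/11! = 1/2310; Racah Σ t=0..0: t=0:+1/480 = 1/480; ⇒ 3j(2 3 5; 0 2 -2)² = 3/110, sgn -1
I_A²/I_B² = (8/165)/(3/110) = 16/9

16/9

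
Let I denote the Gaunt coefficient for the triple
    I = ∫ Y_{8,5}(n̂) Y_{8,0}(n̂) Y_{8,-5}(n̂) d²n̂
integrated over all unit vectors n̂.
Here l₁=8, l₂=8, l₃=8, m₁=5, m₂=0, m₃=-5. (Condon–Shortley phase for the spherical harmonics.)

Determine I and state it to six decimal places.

Checks pass: Σm=0; 24 even; l₃=8∈[0,16].
(2·8+1)(2·8+1)(2·8+1) = 4913
Δ: 8! 8! 8! / 25! → 1/236637794250
sum: t=0:+1/65548320768000 t=1:−1/128024064000 t=2:+1/2985984000 t=3:−1/373248000 t=4:+1/191102976 t=5:−1/373248000 t=6:+1/2985984000 t=7:−1/128024064000 t=8:+1/65548320768000 = 11/20808990720
3j²(8 8 8; 0 0 0) = Δ·Π!·Σ² = 490/96577  (sign +1)
sum: t=0:+1/1170505728000 t=1:−1/36578304000 t=2:+1/10450944000 t=3:−1/20901888000 = 1/46820229120
3j²(8 8 8; 5 0 -5) = Δ·Π!·Σ² = 65/14858  (sign -1)
combine: 4πI² = 4913·490/96577·65/14858 = 20825/190969
take √, sign -1: I = -0.09315499

-0.093155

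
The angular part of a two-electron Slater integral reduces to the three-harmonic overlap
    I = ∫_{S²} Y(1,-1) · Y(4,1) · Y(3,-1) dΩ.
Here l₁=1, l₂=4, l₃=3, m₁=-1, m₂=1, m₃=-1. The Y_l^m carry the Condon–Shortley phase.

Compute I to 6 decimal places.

Σmᵢ = -1 ≠ 0, so the φ-integral vanishes; I = 0

0.000000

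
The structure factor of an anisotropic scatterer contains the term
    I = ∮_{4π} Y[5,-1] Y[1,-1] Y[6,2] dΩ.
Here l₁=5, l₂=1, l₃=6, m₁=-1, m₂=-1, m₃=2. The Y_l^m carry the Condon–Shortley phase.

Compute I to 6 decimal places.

0.216205

Checks pass: Σm=0; 12 even; l₃=6∈[4,6].
(2·5+1)(2·1+1)(2·6+1) = 429
Δ: 0! 10! 2! / 13! → 1/858
sum: t=0:+1/14400 = 1/14400
3j²(5 1 6; 0 0 0) = Δ·Π!·Σ² = 6/143  (sign +1)
sum: t=0:+1/34560 = 1/34560
3j²(5 1 6; -1 -1 2) = Δ·Π!·Σ² = 14/429  (sign +1)
combine: 4πI² = 429·6/143·14/429 = 84/143
take √, sign +1: I = 0.21620548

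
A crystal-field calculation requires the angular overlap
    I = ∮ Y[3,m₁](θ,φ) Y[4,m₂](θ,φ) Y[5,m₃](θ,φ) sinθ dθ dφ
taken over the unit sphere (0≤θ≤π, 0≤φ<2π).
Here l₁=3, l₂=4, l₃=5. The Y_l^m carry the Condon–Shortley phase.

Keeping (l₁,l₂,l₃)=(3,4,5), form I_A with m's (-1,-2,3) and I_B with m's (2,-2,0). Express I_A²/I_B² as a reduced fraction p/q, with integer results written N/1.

567/800

l's match ⇒ only the (l;m) 3-j factors differ between A and B.
A: triangle coeff Δ(3,4,5) = 1/180180; Σ_t [0,2]: t=0:+1/2304 t=1:−1/720 t=2:+1/5760 = -1/1280; (3j)²=27/1430 [(3 4 5; -1 -2 3)], sign=-1
B: triangle coeff Δ(3,4,5) = 1/180180; Σ_t [0,1]: t=0:+1/576 t=1:−1/2880 = 1/720; (3j)²=80/3003 [(3 4 5; 2 -2 0)], sign=-1
I_A²/I_B² = (27/1430)/(80/3003) = 567/800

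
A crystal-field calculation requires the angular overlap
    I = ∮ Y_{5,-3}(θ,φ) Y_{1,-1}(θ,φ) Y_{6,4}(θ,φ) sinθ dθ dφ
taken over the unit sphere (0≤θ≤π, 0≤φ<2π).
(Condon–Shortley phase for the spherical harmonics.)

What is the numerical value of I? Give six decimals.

0.274090

Rules hold: Σm=0, L=12 even, 4≤6≤6.
N = 11·3·13 = 429
Δ = 0!·10!·2!/13! = 1/858
Racah Σ t=0..0: t=0:+1/14400 = 1/14400
⇒ 3j(5 1 6; 0 0 0)² = 6/143, sgn +1
Racah Σ t=0..0: t=0:+1/161280 = 1/161280
⇒ 3j(5 1 6; -3 -1 4)² = 15/286, sgn +1
4πI² = N·(3j₀)²·(3jₘ)² = 135/143
I = +1·√(0.944056/4π) = 0.27409047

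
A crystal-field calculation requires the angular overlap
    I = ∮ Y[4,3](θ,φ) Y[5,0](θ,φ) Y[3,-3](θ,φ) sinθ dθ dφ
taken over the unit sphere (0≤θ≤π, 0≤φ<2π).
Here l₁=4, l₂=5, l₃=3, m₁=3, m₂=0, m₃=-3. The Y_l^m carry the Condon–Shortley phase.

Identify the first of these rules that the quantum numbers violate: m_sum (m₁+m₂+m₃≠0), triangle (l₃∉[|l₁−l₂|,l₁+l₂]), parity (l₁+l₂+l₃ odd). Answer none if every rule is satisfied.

none

Σmᵢ = 0  ✓
l₃∈[|l₁−l₂|,l₁+l₂]=[1,9], have l₃=3  ✓
Σlᵢ = 12 ⇒ even  ✓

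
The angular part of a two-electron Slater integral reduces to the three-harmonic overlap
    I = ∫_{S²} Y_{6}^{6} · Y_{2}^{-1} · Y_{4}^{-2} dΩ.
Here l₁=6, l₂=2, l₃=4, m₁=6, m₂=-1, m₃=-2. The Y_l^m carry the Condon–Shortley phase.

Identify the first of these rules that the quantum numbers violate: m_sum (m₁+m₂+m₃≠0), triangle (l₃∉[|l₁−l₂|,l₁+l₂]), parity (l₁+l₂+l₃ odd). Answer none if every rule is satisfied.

azimuthal sum: 6 − 1 − 2 = 3  ✗
4 ≤ 4 ≤ 8 (triangle on l)
L = 6 + 2 + 4 = 12 (even)

m_sum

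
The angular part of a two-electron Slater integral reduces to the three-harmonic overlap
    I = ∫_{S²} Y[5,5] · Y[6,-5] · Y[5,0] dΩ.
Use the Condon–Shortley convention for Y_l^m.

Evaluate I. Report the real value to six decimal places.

-0.152641

Checks pass: Σm=0; 16 even; l₃=5∈[1,11].
(2·5+1)(2·6+1)(2·5+1) = 1573
Δ: 6! 4! 6! / 17! → 1/28588560
sum: t=1:−1/345600 t=2:+1/13824 t=3:−1/5184 t=4:+1/13824 t=5:−1/345600 = -7/129600
3j²(5 6 5; 0 0 0) = Δ·Π!·Σ² = 80/7293  (sign +1)
sum: t=0:+1/2073600 = 1/2073600
3j²(5 6 5; 5 -5 0) = Δ·Π!·Σ² = 15/884  (sign -1)
combine: 4πI² = 1573·80/7293·15/884 = 1100/3757
take √, sign -1: I = -0.15264086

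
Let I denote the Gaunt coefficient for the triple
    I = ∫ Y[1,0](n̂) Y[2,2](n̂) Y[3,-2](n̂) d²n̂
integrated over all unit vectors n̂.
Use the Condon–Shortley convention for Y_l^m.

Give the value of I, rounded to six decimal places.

0.184674

Rules hold: Σm=0, L=6 even, 1≤3≤3.
N = 3·5·7 = 105
Δ = 0!·2!·4!/7! = 1/105
Racah Σ t=0..0: t=0:+1/4 = 1/4
⇒ 3j(1 2 3; 0 0 0)² = 3/35, sgn -1
Racah Σ t=0..0: t=0:+1/24 = 1/24
⇒ 3j(1 2 3; 0 2 -2)² = 1/21, sgn -1
4πI² = N·(3j₀)²·(3jₘ)² = 3/7
I = +1·√(0.428571/4π) = 0.18467439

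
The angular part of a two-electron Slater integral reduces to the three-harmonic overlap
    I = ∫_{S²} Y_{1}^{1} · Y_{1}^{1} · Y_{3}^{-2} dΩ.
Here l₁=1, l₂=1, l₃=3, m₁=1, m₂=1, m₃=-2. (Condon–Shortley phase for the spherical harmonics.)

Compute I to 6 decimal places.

triangle: need 0≤l₃≤2, have 3; I=0

0.000000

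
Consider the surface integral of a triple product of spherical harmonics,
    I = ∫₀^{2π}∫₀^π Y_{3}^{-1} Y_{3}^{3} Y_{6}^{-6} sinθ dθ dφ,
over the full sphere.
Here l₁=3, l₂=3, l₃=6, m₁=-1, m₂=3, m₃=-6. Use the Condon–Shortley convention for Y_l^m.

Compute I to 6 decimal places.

Σmᵢ = -4 ≠ 0, so the φ-integral vanishes; I = 0

0.000000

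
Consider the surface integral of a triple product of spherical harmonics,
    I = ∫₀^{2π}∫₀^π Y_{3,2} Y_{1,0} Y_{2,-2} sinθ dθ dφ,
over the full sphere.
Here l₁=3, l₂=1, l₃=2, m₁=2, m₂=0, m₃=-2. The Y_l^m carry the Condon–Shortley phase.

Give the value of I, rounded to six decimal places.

m-sum 0 ✓  L=6 even ✓  2≤2≤4 ✓
Π(2lᵢ+1) = 7×3×5 = 105
triangle coeff Δ(3,1,2) = 1/105
Σ_t [1,1]: t=1:−1/4 = -1/4
(3j)²=3/35 [(3 1 2; 0 0 0)], sign=-1
Σ_t [1,1]: t=1:−1/24 = -1/24
(3j)²=1/21 [(3 1 2; 2 0 -2)], sign=-1
⇒ 4πI² = 3/7
I = (+1)√(3/7/(4π)) = 0.18467439

0.184674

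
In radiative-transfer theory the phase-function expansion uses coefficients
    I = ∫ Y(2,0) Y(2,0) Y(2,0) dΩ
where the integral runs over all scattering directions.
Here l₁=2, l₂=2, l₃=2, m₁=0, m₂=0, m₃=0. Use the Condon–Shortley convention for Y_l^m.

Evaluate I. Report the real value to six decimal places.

0.180224

Rules hold: Σm=0, L=6 even, 0≤2≤4.
N = 5·5·5 = 125
Δ = 2!·2!·2!/7! = 1/630
Racah Σ t=0..2: t=0:+1/8 t=1:−1/1 t=2:+1/8 = -3/4
⇒ 3j(2 2 2; 0 0 0)² = 2/35, sgn -1
(m-triple is (0,0,0) — same symbol as above.)
4πI² = N·(3j₀)²·(3jₘ)² = 20/49
I = +1·√(0.408163/4π) = 0.18022375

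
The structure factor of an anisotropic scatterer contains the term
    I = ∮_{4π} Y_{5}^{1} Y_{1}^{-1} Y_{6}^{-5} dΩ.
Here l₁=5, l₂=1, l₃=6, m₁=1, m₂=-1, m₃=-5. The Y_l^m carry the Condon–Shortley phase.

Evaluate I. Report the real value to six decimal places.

0.000000

Σmᵢ = -5 ≠ 0, so the φ-integral vanishes; I = 0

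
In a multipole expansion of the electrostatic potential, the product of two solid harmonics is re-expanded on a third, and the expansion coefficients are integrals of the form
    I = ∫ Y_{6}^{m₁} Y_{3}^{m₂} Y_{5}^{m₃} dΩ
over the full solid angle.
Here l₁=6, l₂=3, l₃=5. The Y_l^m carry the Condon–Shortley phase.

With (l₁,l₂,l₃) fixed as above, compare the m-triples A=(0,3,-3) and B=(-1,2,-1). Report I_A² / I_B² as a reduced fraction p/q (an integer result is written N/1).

2/3

Same 6,3,5: normalisation and zero-m 3j drop out of the ratio.
A: Δ: 4! 8! 2! / 15! → 1/675675; sum: t=4:+1/69120 = 1/69120; 3j²(6 3 5; 0 3 -3) = Δ·Π!·Σ² = 4/429  (sign +1)
B: Δ: 4! 8! 2! / 15! → 1/675675; sum: t=3:−1/6912 t=4:+1/17280 = -1/11520; 3j²(6 3 5; -1 2 -1) = Δ·Π!·Σ² = 2/143  (sign -1)
I_A²/I_B² = (4/429)/(2/143) = 2/3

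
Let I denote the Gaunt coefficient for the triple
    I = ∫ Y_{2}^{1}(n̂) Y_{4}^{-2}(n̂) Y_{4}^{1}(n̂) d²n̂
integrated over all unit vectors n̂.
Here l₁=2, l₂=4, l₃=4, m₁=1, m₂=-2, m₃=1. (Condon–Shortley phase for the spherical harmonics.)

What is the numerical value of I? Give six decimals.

0.127700

m-sum 0 ✓  L=10 even ✓  2≤4≤6 ✓
Π(2lᵢ+1) = 5×9×9 = 405
triangle coeff Δ(2,4,4) = 1/13860
Σ_t [0,2]: t=0:+1/192 t=1:−1/36 t=2:+1/192 = -5/288
(3j)²=20/693 [(2 4 4; 0 0 0)], sign=-1
Σ_t [0,1]: t=0:+1/96 t=1:−1/240 = 1/160
(3j)²=27/1540 [(2 4 4; 1 -2 1)], sign=-1
⇒ 4πI² = 1215/5929
I = (+1)√(1215/5929/(4π)) = 0.12770047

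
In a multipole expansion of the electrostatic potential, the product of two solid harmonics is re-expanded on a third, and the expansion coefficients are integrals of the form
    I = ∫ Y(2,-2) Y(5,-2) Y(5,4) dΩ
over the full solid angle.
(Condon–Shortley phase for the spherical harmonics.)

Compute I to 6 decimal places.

Rules hold: Σm=0, L=12 even, 3≤5≤7.
N = 5·11·11 = 605
Δ = 2!·2!·8!/13! = 1/38610
Racah Σ t=0..2: t=0:+1/2880 t=1:−1/576 t=2:+1/2880 = -1/960
⇒ 3j(2 5 5; 0 0 0)² = 10/429, sgn +1
Racah Σ t=2..2: t=2:+1/20160 = 1/20160
⇒ 3j(2 5 5; -2 -2 4)² = 12/715, sgn -1
4πI² = N·(3j₀)²·(3jₘ)² = 40/169
I = -1·√(0.236686/4π) = -0.13724032

-0.137240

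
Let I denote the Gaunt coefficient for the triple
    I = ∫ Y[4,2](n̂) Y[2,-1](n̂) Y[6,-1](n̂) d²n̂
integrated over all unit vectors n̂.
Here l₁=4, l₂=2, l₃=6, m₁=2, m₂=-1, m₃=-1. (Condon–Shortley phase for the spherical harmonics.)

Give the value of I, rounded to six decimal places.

-0.133065

Rules hold: Σm=0, L=12 even, 2≤6≤6.
N = 9·5·13 = 585
Δ = 0!·8!·4!/13! = 1/6435
Racah Σ t=0..0: t=0:+1/2304 = 1/2304
⇒ 3j(4 2 6; 0 0 0)² = 5/143, sgn +1
Racah Σ t=0..0: t=0:+1/8640 = 1/8640
⇒ 3j(4 2 6; 2 -1 -1)² = 14/1287, sgn -1
4πI² = N·(3j₀)²·(3jₘ)² = 350/1573
I = -1·√(0.222505/4π) = -0.13306527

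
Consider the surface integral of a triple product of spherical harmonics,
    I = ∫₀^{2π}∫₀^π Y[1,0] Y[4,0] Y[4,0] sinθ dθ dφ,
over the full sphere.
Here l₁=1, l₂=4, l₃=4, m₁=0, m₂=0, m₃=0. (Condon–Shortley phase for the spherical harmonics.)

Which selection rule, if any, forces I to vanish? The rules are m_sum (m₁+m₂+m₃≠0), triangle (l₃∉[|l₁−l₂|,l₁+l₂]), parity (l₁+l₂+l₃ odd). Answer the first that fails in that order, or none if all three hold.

Σmᵢ = 0  ✓
l₃∈[|l₁−l₂|,l₁+l₂]=[3,5], have l₃=4  ✓
Σlᵢ = 9 ⇒ odd  ✗

parity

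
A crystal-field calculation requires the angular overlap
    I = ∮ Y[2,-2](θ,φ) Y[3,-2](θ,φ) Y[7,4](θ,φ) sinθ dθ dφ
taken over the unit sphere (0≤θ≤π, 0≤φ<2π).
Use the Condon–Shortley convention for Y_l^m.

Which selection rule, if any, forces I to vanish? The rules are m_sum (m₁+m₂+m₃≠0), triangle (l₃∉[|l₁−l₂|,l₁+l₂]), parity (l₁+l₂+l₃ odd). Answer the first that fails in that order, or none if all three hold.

triangle

m₁+m₂+m₃ = -2 − 2 + 4 = 0  ✓
triangle: |2−3|=1 ≤ l₃=7 ≤ 2+3=5  ✗
parity: l₁+l₂+l₃ = 12 is even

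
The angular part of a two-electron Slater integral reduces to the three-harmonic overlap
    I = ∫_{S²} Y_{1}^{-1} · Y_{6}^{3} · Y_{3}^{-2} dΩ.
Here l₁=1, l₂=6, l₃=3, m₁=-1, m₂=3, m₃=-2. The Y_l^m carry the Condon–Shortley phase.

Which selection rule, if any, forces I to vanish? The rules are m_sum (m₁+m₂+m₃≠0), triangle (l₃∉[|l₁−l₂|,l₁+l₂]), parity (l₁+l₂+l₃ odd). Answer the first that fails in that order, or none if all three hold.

Σmᵢ = 0  ✓
l₃∈[|l₁−l₂|,l₁+l₂]=[5,7], have l₃=3  ✗
Σlᵢ = 10 ⇒ even

triangle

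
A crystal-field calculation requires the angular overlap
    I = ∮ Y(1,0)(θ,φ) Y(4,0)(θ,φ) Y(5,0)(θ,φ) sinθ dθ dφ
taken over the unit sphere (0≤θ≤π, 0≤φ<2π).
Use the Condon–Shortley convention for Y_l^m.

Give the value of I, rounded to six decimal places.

0.245532

m-sum 0 ✓  L=10 even ✓  3≤5≤5 ✓
Π(2lᵢ+1) = 3×9×11 = 297
triangle coeff Δ(1,4,5) = 1/495
Σ_t [0,0]: t=0:+1/576 = 1/576
(3j)²=5/99 [(1 4 5; 0 0 0)], sign=-1
(m-triple is (0,0,0) — same symbol as above.)
⇒ 4πI² = 25/33
I = (+1)√(25/33/(4π)) = 0.24553200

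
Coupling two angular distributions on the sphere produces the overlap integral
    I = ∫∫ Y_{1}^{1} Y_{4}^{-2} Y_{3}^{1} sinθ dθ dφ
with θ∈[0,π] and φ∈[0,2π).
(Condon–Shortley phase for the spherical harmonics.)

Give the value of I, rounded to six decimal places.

0.238414

Checks pass: Σm=0; 8 even; l₃=3∈[3,5].
(2·1+1)(2·4+1)(2·3+1) = 189
Δ: 2! 0! 6! / 9! → 1/252
sum: t=1:−1/36 = -1/36
3j²(1 4 3; 0 0 0) = Δ·Π!·Σ² = 4/63  (sign +1)
sum: t=0:+1/96 = 1/96
3j²(1 4 3; 1 -2 1) = Δ·Π!·Σ² = 5/84  (sign +1)
combine: 4πI² = 189·4/63·5/84 = 5/7
take √, sign +1: I = 0.23841361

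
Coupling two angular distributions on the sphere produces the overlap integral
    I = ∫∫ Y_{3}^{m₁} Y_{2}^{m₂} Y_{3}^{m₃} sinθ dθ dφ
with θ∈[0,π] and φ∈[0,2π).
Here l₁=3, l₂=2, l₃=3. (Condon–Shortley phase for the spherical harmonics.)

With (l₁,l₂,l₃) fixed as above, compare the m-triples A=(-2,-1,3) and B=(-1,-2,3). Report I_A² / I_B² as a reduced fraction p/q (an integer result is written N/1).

5/2

Shared (l₁,l₂,l₃)=(3,2,3): N and (l;000)² cancel in I_A²/I_B².
A: Δ = 2!·4!·2!/9! = 1/3780; Racah Σ t=1..1: t=1:−1/48 = -1/48; ⇒ 3j(3 2 3; -2 -1 3)² = 5/84, sgn -1
B: Δ = 2!·4!·2!/9! = 1/3780; Racah Σ t=0..0: t=0:+1/96 = 1/96; ⇒ 3j(3 2 3; -1 -2 3)² = 1/42, sgn +1
I_A²/I_B² = (5/84)/(1/42) = 5/2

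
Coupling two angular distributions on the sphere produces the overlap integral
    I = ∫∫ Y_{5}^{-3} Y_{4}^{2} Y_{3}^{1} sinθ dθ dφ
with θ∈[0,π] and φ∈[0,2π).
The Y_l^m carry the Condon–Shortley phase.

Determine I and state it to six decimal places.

-0.144236

m-sum 0 ✓  L=12 even ✓  1≤3≤9 ✓
Π(2lᵢ+1) = 11×9×7 = 693
triangle coeff Δ(5,4,3) = 1/180180
Σ_t [2,4]: t=2:+1/576 t=3:−1/144 t=4:+1/576 = -1/288
(3j)²=20/1001 [(5 4 3; 0 0 0)], sign=+1
Σ_t [4,6]: t=4:+1/2304 t=5:−1/720 t=6:+1/5760 = -1/1280
(3j)²=27/1430 [(5 4 3; -3 2 1)], sign=-1
⇒ 4πI² = 486/1859
I = (-1)√(486/1859/(4π)) = -0.14423595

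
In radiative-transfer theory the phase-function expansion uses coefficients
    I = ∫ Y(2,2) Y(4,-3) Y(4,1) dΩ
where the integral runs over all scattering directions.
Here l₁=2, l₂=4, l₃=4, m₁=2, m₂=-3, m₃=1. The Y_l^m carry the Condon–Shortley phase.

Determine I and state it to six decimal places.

0.159270

Checks pass: Σm=0; 10 even; l₃=4∈[2,6].
(2·2+1)(2·4+1)(2·4+1) = 405
Δ: 2! 2! 6! / 11! → 1/13860
sum: t=0:+1/192 t=1:−1/36 t=2:+1/192 = -5/288
3j²(2 4 4; 0 0 0) = Δ·Π!·Σ² = 20/693  (sign -1)
sum: t=0:+1/480 = 1/480
3j²(2 4 4; 2 -3 1) = Δ·Π!·Σ² = 3/110  (sign -1)
combine: 4πI² = 405·20/693·3/110 = 270/847
take √, sign +1: I = 0.15927046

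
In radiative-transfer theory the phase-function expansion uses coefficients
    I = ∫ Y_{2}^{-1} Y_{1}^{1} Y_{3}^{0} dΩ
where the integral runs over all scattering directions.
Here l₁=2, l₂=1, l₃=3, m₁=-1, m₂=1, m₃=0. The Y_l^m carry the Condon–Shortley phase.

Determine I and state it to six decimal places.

m-sum 0 ✓  L=6 even ✓  1≤3≤3 ✓
Π(2lᵢ+1) = 5×3×7 = 105
triangle coeff Δ(2,1,3) = 1/105
Σ_t [0,0]: t=0:+1/4 = 1/4
(3j)²=3/35 [(2 1 3; 0 0 0)], sign=-1
Σ_t [0,0]: t=0:+1/12 = 1/12
(3j)²=1/35 [(2 1 3; -1 1 0)], sign=-1
⇒ 4πI² = 9/35
I = (+1)√(9/35/(4π)) = 0.14304817

0.143048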